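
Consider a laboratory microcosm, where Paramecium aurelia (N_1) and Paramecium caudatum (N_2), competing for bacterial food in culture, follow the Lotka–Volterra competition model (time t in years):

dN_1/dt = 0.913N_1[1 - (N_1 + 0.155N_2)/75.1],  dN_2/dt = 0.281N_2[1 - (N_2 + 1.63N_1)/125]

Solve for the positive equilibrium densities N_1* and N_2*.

Setting both brackets to zero gives the nullclines N_1 + 0.155N_2 = 75.1 and 1.63N_1 + N_2 = 125.
Substituting N_2 = 125 - 1.63N_1 into the first: N_1(1 - 0.155·1.63) = 75.1 - 0.155·125.
So N_1* = 55.7/0.747 = 74.6, and then N_2* = 125 - 1.63·74.6 = 3.46.

N_1* ≈ 74.6, N_2* ≈ 3.46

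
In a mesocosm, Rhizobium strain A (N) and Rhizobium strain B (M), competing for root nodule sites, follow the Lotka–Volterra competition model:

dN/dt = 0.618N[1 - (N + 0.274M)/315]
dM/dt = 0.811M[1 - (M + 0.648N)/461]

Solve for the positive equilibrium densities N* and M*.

Setting both brackets to zero gives the nullclines N + 0.274M = 315 and 0.648N + M = 461.
Substituting M = 461 - 0.648N into the first: N(1 - 0.274·0.648) = 315 - 0.274·461.
So N* = 189/0.822 = 229, and then M* = 461 - 0.648·229 = 312.

N* ≈ 229, M* ≈ 312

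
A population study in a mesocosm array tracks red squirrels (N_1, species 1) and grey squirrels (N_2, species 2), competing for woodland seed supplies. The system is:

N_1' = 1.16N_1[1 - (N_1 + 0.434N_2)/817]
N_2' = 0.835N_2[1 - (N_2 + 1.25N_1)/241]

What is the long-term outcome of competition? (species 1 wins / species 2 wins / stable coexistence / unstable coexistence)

species 1 excludes species 2

Compare the nullcline intercepts: K1/α12 = 817/0.434 = 1880 > K2 = 241; K2/α21 = 241/1.25 = 193 < K1 = 817.
Since the inequalities point opposite ways, species 1 can invade but species 2 cannot.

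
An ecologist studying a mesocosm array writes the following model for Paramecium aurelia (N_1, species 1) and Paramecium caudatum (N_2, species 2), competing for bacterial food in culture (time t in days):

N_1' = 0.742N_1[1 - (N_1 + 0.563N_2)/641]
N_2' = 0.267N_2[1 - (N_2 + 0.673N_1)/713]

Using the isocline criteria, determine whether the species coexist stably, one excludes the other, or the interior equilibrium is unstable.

stable coexistence

Compare the nullcline intercepts: K1/α12 = 641/0.563 = 1140 > K2 = 713; K2/α21 = 713/0.673 = 1060 > K1 = 641.
Since both inequalities hold, each species can invade when rare, so the interior equilibrium is stable.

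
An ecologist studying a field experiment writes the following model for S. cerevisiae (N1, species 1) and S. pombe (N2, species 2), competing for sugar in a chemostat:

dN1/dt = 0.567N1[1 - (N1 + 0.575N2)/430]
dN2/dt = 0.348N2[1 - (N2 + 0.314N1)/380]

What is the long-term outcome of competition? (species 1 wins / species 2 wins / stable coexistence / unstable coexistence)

stable coexistence

Compare the nullcline intercepts: K1/α12 = 430/0.575 = 748 > K2 = 380; K2/α21 = 380/0.314 = 1210 > K1 = 430.
Since both inequalities hold, each species can invade when rare, so the interior equilibrium is stable.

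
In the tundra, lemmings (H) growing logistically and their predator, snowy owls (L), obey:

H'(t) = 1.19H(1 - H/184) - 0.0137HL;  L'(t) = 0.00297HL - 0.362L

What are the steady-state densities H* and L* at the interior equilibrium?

H* ≈ 122, L* ≈ 29.3

From dL/dt = 0 with L > 0: 0.00297H* = 0.362, so H* = 122.
Substitute into dH/dt = 0: 1.19(1 - 122/184) = 0.0137L*.
The bracket is 0.338, giving L* = 0.402/0.0137 = 29.3.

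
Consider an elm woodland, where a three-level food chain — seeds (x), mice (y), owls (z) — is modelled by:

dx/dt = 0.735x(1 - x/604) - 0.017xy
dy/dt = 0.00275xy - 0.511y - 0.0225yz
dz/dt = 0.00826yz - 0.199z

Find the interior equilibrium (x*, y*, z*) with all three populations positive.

x* ≈ 267, y* ≈ 24.1, z* ≈ 9.98

From dz/dt = 0: 0.00826y* = 0.199, so y* = 24.1.
From dx/dt = 0: 0.735(1 - x*/604) = 0.017·24.1, giving x* = 604·(1 - 0.557) = 267.
From dy/dt = 0: 0.00275·267 - 0.511 = 0.0225z*, so z* = 0.224/0.0225 = 9.98.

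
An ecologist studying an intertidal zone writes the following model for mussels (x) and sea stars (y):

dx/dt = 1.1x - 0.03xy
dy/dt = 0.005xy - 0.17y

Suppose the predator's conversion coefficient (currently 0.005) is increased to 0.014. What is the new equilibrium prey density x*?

At the interior fixed point, setting dy/dt = 0 with y > 0 fixes x* = (predator death rate)/(xy coefficient) — independent of the other coefficients.
With the change, x* = 0.17/0.014 = 12.1; it falls from 34.

x* ≈ 12.1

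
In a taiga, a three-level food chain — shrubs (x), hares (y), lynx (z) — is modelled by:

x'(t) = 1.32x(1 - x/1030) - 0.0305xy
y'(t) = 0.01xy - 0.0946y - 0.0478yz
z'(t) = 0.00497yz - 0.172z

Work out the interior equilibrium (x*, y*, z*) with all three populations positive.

x* ≈ 206, y* ≈ 34.6, z* ≈ 41.2

From dz/dt = 0: 0.00497y* = 0.172, so y* = 34.6.
From dx/dt = 0: 1.32(1 - x*/1030) = 0.0305·34.6, giving x* = 1030·(1 - 0.8) = 206.
From dy/dt = 0: 0.01·206 - 0.0946 = 0.0478z*, so z* = 1.97/0.0478 = 41.2.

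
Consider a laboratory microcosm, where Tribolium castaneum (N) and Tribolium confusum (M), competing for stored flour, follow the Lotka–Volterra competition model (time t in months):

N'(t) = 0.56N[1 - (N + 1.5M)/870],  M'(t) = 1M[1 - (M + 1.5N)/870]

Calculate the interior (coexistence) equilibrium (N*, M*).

Setting both brackets to zero gives the nullclines N + 1.5M = 870 and 1.5N + M = 870.
Substituting M = 870 - 1.5N into the first: N(1 - 1.5·1.5) = 870 - 1.5·870.
So N* = -435/-1.25 = 348, and then M* = 870 - 1.5·348 = 348.

N* ≈ 348, M* ≈ 348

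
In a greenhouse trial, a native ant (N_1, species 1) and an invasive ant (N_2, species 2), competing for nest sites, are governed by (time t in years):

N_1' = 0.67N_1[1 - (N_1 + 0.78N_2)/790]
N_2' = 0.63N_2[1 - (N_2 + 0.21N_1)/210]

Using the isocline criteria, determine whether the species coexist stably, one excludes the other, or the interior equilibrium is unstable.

Compare the nullcline intercepts: K1/α12 = 790/0.78 = 1010 > K2 = 210; K2/α21 = 210/0.21 = 1000 > K1 = 790.
Since both inequalities hold, each species can invade when rare, so the interior equilibrium is stable.

stable coexistence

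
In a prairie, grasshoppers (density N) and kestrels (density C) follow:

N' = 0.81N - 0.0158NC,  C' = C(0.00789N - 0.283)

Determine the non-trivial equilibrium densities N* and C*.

Set dC/dt = 0 with C > 0: 0.00789N - 0.283 = 0, so N* = 0.283/0.00789 = 35.9.
Set dN/dt = 0 with N > 0: 0.81 - 0.0158C = 0, so C* = 0.81/0.0158 = 51.3.

N* ≈ 35.9, C* ≈ 51.3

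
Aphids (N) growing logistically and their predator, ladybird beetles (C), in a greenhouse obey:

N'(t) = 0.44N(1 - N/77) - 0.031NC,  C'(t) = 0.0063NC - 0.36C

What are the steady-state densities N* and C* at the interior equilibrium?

N* ≈ 57.1, C* ≈ 3.66

From dC/dt = 0 with C > 0: 0.0063N* = 0.36, so N* = 57.1.
Substitute into dN/dt = 0: 0.44(1 - 57.1/77) = 0.031C*.
The bracket is 0.258, giving C* = 0.113/0.031 = 3.66.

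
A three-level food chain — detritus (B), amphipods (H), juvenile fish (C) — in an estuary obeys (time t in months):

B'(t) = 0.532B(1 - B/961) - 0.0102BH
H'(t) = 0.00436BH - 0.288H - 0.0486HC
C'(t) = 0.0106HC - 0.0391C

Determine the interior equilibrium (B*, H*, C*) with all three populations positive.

B* ≈ 893, H* ≈ 3.69, C* ≈ 74.2

From dC/dt = 0: 0.0106H* = 0.0391, so H* = 3.69.
From dB/dt = 0: 0.532(1 - B*/961) = 0.0102·3.69, giving B* = 961·(1 - 0.0707) = 893.
From dH/dt = 0: 0.00436·893 - 0.288 = 0.0486C*, so C* = 3.61/0.0486 = 74.2.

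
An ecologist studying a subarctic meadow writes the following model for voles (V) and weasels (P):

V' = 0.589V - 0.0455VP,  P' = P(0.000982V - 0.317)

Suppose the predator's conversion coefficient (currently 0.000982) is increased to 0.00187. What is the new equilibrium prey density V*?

V* ≈ 170

At the interior fixed point, setting dP/dt = 0 with P > 0 fixes V* = (predator death rate)/(VP coefficient) — independent of the other coefficients.
With the change, V* = 0.317/0.00187 = 170; it falls from 323.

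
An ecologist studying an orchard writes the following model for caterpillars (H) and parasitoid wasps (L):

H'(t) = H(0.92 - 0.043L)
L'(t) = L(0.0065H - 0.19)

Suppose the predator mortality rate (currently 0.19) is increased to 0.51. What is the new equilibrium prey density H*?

At the interior fixed point, setting dL/dt = 0 with L > 0 fixes H* = (predator death rate)/(HL coefficient) — independent of the other coefficients.
With the change, H* = 0.51/0.0065 = 78.5; it rises from 29.2.

H* ≈ 78.5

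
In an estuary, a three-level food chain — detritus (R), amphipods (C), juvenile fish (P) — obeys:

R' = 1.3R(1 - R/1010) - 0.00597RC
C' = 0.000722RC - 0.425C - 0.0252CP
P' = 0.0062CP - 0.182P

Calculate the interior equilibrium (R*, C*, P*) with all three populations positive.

R* ≈ 874, C* ≈ 29.4, P* ≈ 8.17

From dP/dt = 0: 0.0062C* = 0.182, so C* = 29.4.
From dR/dt = 0: 1.3(1 - R*/1010) = 0.00597·29.4, giving R* = 1010·(1 - 0.135) = 874.
From dC/dt = 0: 0.000722·874 - 0.425 = 0.0252P*, so P* = 0.206/0.0252 = 8.17.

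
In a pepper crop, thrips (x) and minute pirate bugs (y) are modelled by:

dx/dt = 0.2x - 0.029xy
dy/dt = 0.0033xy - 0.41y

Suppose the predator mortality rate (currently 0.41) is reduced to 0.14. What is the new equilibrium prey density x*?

At the interior fixed point, setting dy/dt = 0 with y > 0 fixes x* = (predator death rate)/(xy coefficient) — independent of the other coefficients.
With the change, x* = 0.14/0.0033 = 42.4; it falls from 124.

x* ≈ 42.4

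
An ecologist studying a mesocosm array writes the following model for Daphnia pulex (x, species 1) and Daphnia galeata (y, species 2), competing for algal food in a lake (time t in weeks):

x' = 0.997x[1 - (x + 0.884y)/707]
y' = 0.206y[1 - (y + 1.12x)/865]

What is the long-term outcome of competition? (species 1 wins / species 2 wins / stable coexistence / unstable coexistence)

Compare the nullcline intercepts: K1/α12 = 707/0.884 = 800 < K2 = 865; K2/α21 = 865/1.12 = 772 > K1 = 707.
Since the inequalities point opposite ways, species 2 can invade but species 1 cannot.

species 2 excludes species 1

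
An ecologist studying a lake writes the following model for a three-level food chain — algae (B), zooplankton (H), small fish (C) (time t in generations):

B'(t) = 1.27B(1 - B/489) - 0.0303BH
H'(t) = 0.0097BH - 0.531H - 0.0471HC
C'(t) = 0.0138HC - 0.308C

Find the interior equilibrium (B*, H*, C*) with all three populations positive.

From dC/dt = 0: 0.0138H* = 0.308, so H* = 22.3.
From dB/dt = 0: 1.27(1 - B*/489) = 0.0303·22.3, giving B* = 489·(1 - 0.532) = 229.
From dH/dt = 0: 0.0097·229 - 0.531 = 0.0471C*, so C* = 1.69/0.0471 = 35.8.

B* ≈ 229, H* ≈ 22.3, C* ≈ 35.8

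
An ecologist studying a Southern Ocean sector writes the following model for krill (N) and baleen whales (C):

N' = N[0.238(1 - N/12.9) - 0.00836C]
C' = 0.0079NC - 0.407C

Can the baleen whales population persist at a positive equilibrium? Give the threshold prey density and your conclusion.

Threshold N = 51.5; K < 51.5, so no, the predator goes extinct.

The predator equation gives dC/dt > 0 only when N > 0.407/0.0079 = 51.5.
Without the predator, N → K = 12.9. Since 12.9 < 51.5, the predator cannot invade.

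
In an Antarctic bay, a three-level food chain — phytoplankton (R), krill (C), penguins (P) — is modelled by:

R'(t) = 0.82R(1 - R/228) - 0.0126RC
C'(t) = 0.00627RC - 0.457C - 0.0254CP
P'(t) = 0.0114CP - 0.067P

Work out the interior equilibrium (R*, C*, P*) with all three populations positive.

R* ≈ 207, C* ≈ 5.88, P* ≈ 33.2

From dP/dt = 0: 0.0114C* = 0.067, so C* = 5.88.
From dR/dt = 0: 0.82(1 - R*/228) = 0.0126·5.88, giving R* = 228·(1 - 0.0903) = 207.
From dC/dt = 0: 0.00627·207 - 0.457 = 0.0254P*, so P* = 0.843/0.0254 = 33.2.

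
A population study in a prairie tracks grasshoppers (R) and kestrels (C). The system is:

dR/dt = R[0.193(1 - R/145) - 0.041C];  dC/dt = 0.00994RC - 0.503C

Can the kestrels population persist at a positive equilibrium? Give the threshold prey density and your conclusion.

The predator equation gives dC/dt > 0 only when R > 0.503/0.00994 = 50.6.
Without the predator, R → K = 145. Since 145 > 50.6, the predator can invade and persist.

Threshold R = 50.6; K > 50.6, so yes, the predator persists.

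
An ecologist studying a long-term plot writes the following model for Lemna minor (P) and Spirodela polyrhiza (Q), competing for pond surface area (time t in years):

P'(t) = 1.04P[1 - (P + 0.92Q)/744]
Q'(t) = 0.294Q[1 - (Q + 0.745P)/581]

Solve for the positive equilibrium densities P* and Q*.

P* ≈ 666, Q* ≈ 84.9

Setting both brackets to zero gives the nullclines P + 0.92Q = 744 and 0.745P + Q = 581.
Substituting Q = 581 - 0.745P into the first: P(1 - 0.92·0.745) = 744 - 0.92·581.
So P* = 209/0.315 = 666, and then Q* = 581 - 0.745·666 = 84.9.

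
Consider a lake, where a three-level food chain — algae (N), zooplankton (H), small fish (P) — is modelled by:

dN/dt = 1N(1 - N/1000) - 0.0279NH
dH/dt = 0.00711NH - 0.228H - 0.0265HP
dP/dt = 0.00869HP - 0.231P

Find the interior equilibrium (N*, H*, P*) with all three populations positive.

From dP/dt = 0: 0.00869H* = 0.231, so H* = 26.6.
From dN/dt = 0: 1(1 - N*/1000) = 0.0279·26.6, giving N* = 1000·(1 - 0.742) = 258.
From dH/dt = 0: 0.00711·258 - 0.228 = 0.0265P*, so P* = 1.61/0.0265 = 60.7.

N* ≈ 258, H* ≈ 26.6, P* ≈ 60.7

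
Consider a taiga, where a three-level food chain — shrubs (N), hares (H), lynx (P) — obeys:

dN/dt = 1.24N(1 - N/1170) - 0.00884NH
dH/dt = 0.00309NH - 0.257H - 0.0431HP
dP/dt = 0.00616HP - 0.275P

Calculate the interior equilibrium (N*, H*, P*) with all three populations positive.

From dP/dt = 0: 0.00616H* = 0.275, so H* = 44.6.
From dN/dt = 0: 1.24(1 - N*/1170) = 0.00884·44.6, giving N* = 1170·(1 - 0.318) = 798.
From dH/dt = 0: 0.00309·798 - 0.257 = 0.0431P*, so P* = 2.21/0.0431 = 51.2.

N* ≈ 798, H* ≈ 44.6, P* ≈ 51.2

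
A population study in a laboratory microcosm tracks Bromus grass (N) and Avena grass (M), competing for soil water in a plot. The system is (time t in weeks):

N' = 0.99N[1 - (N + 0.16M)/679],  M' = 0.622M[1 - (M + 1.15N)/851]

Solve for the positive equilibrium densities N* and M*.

N* ≈ 665, M* ≈ 86

Setting both brackets to zero gives the nullclines N + 0.16M = 679 and 1.15N + M = 851.
Substituting M = 851 - 1.15N into the first: N(1 - 0.16·1.15) = 679 - 0.16·851.
So N* = 543/0.816 = 665, and then M* = 851 - 1.15·665 = 86.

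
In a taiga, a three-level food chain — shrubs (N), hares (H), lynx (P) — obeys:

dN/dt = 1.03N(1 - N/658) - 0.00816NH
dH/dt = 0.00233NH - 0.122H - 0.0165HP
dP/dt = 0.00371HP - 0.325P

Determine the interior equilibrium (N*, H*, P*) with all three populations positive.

From dP/dt = 0: 0.00371H* = 0.325, so H* = 87.6.
From dN/dt = 0: 1.03(1 - N*/658) = 0.00816·87.6, giving N* = 658·(1 - 0.694) = 201.
From dH/dt = 0: 0.00233·201 - 0.122 = 0.0165P*, so P* = 0.347/0.0165 = 21.

N* ≈ 201, H* ≈ 87.6, P* ≈ 21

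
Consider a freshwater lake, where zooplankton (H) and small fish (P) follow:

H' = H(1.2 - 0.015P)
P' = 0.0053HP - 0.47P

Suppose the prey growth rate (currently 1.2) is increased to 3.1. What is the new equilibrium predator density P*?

At the interior fixed point, setting dH/dt = 0 with H > 0 fixes P* = (prey growth rate)/(HP coefficient) — independent of the other coefficients.
With the change, P* = 3.1/0.015 = 207; it rises from 80.

P* ≈ 207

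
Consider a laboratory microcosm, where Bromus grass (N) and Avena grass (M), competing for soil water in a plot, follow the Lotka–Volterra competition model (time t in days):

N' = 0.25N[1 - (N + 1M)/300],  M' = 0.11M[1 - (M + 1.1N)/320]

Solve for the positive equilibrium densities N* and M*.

N* ≈ 200, M* ≈ 100

Setting both brackets to zero gives the nullclines N + 1M = 300 and 1.1N + M = 320.
Substituting M = 320 - 1.1N into the first: N(1 - 1·1.1) = 300 - 1·320.
So N* = -20/-0.1 = 200, and then M* = 320 - 1.1·200 = 100.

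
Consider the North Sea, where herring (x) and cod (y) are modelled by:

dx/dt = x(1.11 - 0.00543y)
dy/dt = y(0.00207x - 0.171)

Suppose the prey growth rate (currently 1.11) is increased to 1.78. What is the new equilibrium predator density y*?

At the interior fixed point, setting dx/dt = 0 with x > 0 fixes y* = (prey growth rate)/(xy coefficient) — independent of the other coefficients.
With the change, y* = 1.78/0.00543 = 328; it rises from 204.

y* ≈ 328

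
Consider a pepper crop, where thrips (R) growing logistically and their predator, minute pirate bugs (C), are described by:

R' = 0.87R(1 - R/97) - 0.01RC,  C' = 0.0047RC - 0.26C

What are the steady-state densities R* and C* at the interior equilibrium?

From dC/dt = 0 with C > 0: 0.0047R* = 0.26, so R* = 55.3.
Substitute into dR/dt = 0: 0.87(1 - 55.3/97) = 0.01C*.
The bracket is 0.43, giving C* = 0.374/0.01 = 37.4.

R* ≈ 55.3, C* ≈ 37.4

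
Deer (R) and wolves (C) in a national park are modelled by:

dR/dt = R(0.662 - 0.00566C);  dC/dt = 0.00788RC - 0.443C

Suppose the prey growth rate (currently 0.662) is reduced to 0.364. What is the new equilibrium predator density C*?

At the interior fixed point, setting dR/dt = 0 with R > 0 fixes C* = (prey growth rate)/(RC coefficient) — independent of the other coefficients.
With the change, C* = 0.364/0.00566 = 64.3; it falls from 117.

C* ≈ 64.3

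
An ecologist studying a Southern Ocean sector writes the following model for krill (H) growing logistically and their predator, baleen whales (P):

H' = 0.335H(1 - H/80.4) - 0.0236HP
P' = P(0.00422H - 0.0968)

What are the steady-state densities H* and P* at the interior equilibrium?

H* ≈ 22.9, P* ≈ 10.1

From dP/dt = 0 with P > 0: 0.00422H* = 0.0968, so H* = 22.9.
Substitute into dH/dt = 0: 0.335(1 - 22.9/80.4) = 0.0236P*.
The bracket is 0.715, giving P* = 0.239/0.0236 = 10.1.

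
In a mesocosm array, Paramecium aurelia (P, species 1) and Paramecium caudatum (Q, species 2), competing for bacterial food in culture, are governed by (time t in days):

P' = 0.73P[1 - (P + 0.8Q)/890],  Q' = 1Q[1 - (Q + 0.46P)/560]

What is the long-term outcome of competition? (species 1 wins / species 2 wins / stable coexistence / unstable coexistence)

stable coexistence

Compare the nullcline intercepts: K1/α12 = 890/0.8 = 1110 > K2 = 560; K2/α21 = 560/0.46 = 1220 > K1 = 890.
Since both inequalities hold, each species can invade when rare, so the interior equilibrium is stable.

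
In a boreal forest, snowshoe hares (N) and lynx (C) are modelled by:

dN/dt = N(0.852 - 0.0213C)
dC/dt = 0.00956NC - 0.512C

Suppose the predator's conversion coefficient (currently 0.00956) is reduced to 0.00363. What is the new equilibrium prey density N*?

At the interior fixed point, setting dC/dt = 0 with C > 0 fixes N* = (predator death rate)/(NC coefficient) — independent of the other coefficients.
With the change, N* = 0.512/0.00363 = 141; it rises from 53.6.

N* ≈ 141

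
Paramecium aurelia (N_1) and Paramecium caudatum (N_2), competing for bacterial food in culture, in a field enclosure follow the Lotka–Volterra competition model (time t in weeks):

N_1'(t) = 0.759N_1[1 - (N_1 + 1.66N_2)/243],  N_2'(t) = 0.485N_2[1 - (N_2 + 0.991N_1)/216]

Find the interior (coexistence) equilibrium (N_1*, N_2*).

Setting both brackets to zero gives the nullclines N_1 + 1.66N_2 = 243 and 0.991N_1 + N_2 = 216.
Substituting N_2 = 216 - 0.991N_1 into the first: N_1(1 - 1.66·0.991) = 243 - 1.66·216.
So N_1* = -116/-0.645 = 179, and then N_2* = 216 - 0.991·179 = 38.5.

N_1* ≈ 179, N_2* ≈ 38.5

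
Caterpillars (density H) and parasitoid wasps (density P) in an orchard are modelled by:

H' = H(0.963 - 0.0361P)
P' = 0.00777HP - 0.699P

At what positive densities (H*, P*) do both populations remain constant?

H* ≈ 90, P* ≈ 26.7

Set dP/dt = 0 with P > 0: 0.00777H - 0.699 = 0, so H* = 0.699/0.00777 = 90.
Set dH/dt = 0 with H > 0: 0.963 - 0.0361P = 0, so P* = 0.963/0.0361 = 26.7.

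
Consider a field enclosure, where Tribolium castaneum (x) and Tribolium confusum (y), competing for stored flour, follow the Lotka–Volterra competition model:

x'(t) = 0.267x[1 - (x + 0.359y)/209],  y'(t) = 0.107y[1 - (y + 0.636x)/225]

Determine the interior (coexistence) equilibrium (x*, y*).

x* ≈ 166, y* ≈ 119

Setting both brackets to zero gives the nullclines x + 0.359y = 209 and 0.636x + y = 225.
Substituting y = 225 - 0.636x into the first: x(1 - 0.359·0.636) = 209 - 0.359·225.
So x* = 128/0.772 = 166, and then y* = 225 - 0.636·166 = 119.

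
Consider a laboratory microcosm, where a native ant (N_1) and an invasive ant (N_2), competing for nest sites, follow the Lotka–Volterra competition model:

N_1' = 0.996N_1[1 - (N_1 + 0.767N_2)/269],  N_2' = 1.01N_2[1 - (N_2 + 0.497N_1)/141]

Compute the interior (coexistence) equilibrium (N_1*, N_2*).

Setting both brackets to zero gives the nullclines N_1 + 0.767N_2 = 269 and 0.497N_1 + N_2 = 141.
Substituting N_2 = 141 - 0.497N_1 into the first: N_1(1 - 0.767·0.497) = 269 - 0.767·141.
So N_1* = 161/0.619 = 260, and then N_2* = 141 - 0.497·260 = 11.8.

N_1* ≈ 260, N_2* ≈ 11.8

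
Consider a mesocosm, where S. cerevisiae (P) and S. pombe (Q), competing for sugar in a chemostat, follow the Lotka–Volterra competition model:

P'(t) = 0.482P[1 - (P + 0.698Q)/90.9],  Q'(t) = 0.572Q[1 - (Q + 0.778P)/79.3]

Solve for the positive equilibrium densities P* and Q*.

Setting both brackets to zero gives the nullclines P + 0.698Q = 90.9 and 0.778P + Q = 79.3.
Substituting Q = 79.3 - 0.778P into the first: P(1 - 0.698·0.778) = 90.9 - 0.698·79.3.
So P* = 35.5/0.457 = 77.8, and then Q* = 79.3 - 0.778·77.8 = 18.8.

P* ≈ 77.8, Q* ≈ 18.8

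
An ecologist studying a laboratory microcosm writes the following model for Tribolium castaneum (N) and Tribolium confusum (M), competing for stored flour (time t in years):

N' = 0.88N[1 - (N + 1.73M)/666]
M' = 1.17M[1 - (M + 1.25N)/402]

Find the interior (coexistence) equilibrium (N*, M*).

Setting both brackets to zero gives the nullclines N + 1.73M = 666 and 1.25N + M = 402.
Substituting M = 402 - 1.25N into the first: N(1 - 1.73·1.25) = 666 - 1.73·402.
So N* = -29.5/-1.16 = 25.3, and then M* = 402 - 1.25·25.3 = 370.

N* ≈ 25.3, M* ≈ 370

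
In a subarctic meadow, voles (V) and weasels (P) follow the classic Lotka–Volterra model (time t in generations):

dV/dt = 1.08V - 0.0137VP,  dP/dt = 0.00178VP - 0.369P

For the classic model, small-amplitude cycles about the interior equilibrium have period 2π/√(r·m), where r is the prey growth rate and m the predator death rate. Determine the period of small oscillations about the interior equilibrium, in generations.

Here r = 1.08 and m = 0.369, so r·m = 0.399.
ω = √0.399 = 0.631 per generation, hence T = 2π/ω ≈ 9.95 generations.

T ≈ 9.95 generations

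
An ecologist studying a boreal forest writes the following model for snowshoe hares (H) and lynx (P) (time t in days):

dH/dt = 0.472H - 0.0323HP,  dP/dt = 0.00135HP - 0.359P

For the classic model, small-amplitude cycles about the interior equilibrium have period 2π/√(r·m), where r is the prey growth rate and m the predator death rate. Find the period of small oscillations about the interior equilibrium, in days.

T ≈ 15.3 days

Here r = 0.472 and m = 0.359, so r·m = 0.169.
ω = √0.169 = 0.412 per day, hence T = 2π/ω ≈ 15.3 days.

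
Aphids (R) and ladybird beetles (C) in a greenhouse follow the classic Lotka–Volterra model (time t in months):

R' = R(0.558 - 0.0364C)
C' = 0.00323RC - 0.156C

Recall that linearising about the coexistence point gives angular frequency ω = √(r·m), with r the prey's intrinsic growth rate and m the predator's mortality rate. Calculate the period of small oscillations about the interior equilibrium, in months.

Here r = 0.558 and m = 0.156, so r·m = 0.087.
ω = √0.087 = 0.295 per month, hence T = 2π/ω ≈ 21.3 months.

T ≈ 21.3 months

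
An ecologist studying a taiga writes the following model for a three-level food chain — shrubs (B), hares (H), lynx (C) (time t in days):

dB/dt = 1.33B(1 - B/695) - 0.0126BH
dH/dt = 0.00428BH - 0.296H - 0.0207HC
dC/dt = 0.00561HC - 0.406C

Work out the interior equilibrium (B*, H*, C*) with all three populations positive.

From dC/dt = 0: 0.00561H* = 0.406, so H* = 72.4.
From dB/dt = 0: 1.33(1 - B*/695) = 0.0126·72.4, giving B* = 695·(1 - 0.686) = 218.
From dH/dt = 0: 0.00428·218 - 0.296 = 0.0207C*, so C* = 0.639/0.0207 = 30.9.

B* ≈ 218, H* ≈ 72.4, C* ≈ 30.9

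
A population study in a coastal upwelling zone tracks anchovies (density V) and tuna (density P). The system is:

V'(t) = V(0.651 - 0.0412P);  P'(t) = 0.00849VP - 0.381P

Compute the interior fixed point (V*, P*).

Set dP/dt = 0 with P > 0: 0.00849V - 0.381 = 0, so V* = 0.381/0.00849 = 44.9.
Set dV/dt = 0 with V > 0: 0.651 - 0.0412P = 0, so P* = 0.651/0.0412 = 15.8.

V* ≈ 44.9, P* ≈ 15.8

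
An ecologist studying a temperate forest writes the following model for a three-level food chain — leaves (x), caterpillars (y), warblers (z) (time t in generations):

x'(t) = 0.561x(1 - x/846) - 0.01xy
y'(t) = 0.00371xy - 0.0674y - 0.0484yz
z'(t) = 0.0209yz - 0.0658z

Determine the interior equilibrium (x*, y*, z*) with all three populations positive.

x* ≈ 799, y* ≈ 3.15, z* ≈ 59.8

From dz/dt = 0: 0.0209y* = 0.0658, so y* = 3.15.
From dx/dt = 0: 0.561(1 - x*/846) = 0.01·3.15, giving x* = 846·(1 - 0.0561) = 799.
From dy/dt = 0: 0.00371·799 - 0.0674 = 0.0484z*, so z* = 2.9/0.0484 = 59.8.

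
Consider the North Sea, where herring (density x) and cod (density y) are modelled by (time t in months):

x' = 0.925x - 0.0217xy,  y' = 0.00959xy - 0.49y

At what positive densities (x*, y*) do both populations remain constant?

x* ≈ 51.1, y* ≈ 42.6

Set dy/dt = 0 with y > 0: 0.00959x - 0.49 = 0, so x* = 0.49/0.00959 = 51.1.
Set dx/dt = 0 with x > 0: 0.925 - 0.0217y = 0, so y* = 0.925/0.0217 = 42.6.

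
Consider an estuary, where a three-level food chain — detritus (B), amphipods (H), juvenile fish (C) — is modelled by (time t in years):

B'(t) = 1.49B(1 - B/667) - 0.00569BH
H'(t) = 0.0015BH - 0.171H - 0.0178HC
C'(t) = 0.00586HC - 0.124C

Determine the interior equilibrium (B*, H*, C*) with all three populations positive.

From dC/dt = 0: 0.00586H* = 0.124, so H* = 21.2.
From dB/dt = 0: 1.49(1 - B*/667) = 0.00569·21.2, giving B* = 667·(1 - 0.0808) = 613.
From dH/dt = 0: 0.0015·613 - 0.171 = 0.0178C*, so C* = 0.749/0.0178 = 42.1.

B* ≈ 613, H* ≈ 21.2, C* ≈ 42.1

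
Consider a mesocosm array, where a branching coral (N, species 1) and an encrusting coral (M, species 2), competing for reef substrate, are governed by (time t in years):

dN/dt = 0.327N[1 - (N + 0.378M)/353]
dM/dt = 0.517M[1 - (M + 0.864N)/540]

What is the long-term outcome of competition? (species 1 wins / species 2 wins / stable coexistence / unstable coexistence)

Compare the nullcline intercepts: K1/α12 = 353/0.378 = 934 > K2 = 540; K2/α21 = 540/0.864 = 625 > K1 = 353.
Since both inequalities hold, each species can invade when rare, so the interior equilibrium is stable.

stable coexistence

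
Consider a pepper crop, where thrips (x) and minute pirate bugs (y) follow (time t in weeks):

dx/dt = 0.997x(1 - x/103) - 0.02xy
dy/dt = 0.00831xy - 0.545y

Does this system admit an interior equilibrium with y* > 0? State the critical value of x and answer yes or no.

Threshold x = 65.6; K > 65.6, so yes, the predator persists.

The predator equation gives dy/dt > 0 only when x > 0.545/0.00831 = 65.6.
Without the predator, x → K = 103. Since 103 > 65.6, the predator can invade and persist.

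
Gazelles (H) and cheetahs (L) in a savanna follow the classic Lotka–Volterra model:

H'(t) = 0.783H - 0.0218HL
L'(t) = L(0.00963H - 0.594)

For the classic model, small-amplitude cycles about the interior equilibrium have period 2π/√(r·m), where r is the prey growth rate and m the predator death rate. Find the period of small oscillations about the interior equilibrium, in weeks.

Here r = 0.783 and m = 0.594, so r·m = 0.465.
ω = √0.465 = 0.682 per week, hence T = 2π/ω ≈ 9.21 weeks.

T ≈ 9.21 weeks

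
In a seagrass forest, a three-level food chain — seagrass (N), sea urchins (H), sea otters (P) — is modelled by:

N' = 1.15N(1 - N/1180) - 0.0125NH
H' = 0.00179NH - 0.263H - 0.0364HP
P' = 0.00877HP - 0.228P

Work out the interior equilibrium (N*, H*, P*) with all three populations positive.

N* ≈ 847, H* ≈ 26, P* ≈ 34.4

From dP/dt = 0: 0.00877H* = 0.228, so H* = 26.
From dN/dt = 0: 1.15(1 - N*/1180) = 0.0125·26, giving N* = 1180·(1 - 0.283) = 847.
From dH/dt = 0: 0.00179·847 - 0.263 = 0.0364P*, so P* = 1.25/0.0364 = 34.4.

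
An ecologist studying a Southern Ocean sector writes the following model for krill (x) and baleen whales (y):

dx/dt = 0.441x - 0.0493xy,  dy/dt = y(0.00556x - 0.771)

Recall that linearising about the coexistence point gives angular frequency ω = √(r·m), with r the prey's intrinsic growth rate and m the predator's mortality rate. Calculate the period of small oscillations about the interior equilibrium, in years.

Here r = 0.441 and m = 0.771, so r·m = 0.34.
ω = √0.34 = 0.583 per year, hence T = 2π/ω ≈ 10.8 years.

T ≈ 10.8 years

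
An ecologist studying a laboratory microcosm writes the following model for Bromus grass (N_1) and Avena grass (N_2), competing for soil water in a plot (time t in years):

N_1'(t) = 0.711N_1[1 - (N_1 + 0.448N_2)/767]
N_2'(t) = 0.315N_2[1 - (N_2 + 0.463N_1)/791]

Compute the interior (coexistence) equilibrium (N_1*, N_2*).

N_1* ≈ 521, N_2* ≈ 550

Setting both brackets to zero gives the nullclines N_1 + 0.448N_2 = 767 and 0.463N_1 + N_2 = 791.
Substituting N_2 = 791 - 0.463N_1 into the first: N_1(1 - 0.448·0.463) = 767 - 0.448·791.
So N_1* = 413/0.793 = 521, and then N_2* = 791 - 0.463·521 = 550.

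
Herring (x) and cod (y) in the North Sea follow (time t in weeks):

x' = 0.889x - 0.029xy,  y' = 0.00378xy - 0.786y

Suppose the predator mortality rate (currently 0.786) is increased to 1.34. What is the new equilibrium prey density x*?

x* ≈ 354

At the interior fixed point, setting dy/dt = 0 with y > 0 fixes x* = (predator death rate)/(xy coefficient) — independent of the other coefficients.
With the change, x* = 1.34/0.00378 = 354; it rises from 208.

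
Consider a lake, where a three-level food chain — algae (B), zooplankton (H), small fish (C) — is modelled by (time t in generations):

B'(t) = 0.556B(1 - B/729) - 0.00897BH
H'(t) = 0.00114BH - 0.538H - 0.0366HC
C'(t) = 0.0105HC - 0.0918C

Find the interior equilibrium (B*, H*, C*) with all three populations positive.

From dC/dt = 0: 0.0105H* = 0.0918, so H* = 8.74.
From dB/dt = 0: 0.556(1 - B*/729) = 0.00897·8.74, giving B* = 729·(1 - 0.141) = 626.
From dH/dt = 0: 0.00114·626 - 0.538 = 0.0366C*, so C* = 0.176/0.0366 = 4.8.

B* ≈ 626, H* ≈ 8.74, C* ≈ 4.8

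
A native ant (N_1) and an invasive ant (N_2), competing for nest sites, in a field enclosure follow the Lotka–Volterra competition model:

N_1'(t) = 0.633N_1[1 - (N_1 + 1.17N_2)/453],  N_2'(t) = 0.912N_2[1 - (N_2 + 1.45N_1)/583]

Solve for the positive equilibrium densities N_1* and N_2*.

Setting both brackets to zero gives the nullclines N_1 + 1.17N_2 = 453 and 1.45N_1 + N_2 = 583.
Substituting N_2 = 583 - 1.45N_1 into the first: N_1(1 - 1.17·1.45) = 453 - 1.17·583.
So N_1* = -229/-0.696 = 329, and then N_2* = 583 - 1.45·329 = 106.

N_1* ≈ 329, N_2* ≈ 106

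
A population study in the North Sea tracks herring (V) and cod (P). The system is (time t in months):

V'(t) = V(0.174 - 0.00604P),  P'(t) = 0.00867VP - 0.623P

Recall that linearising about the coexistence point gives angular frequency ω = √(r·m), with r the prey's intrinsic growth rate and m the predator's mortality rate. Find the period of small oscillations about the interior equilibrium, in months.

T ≈ 19.1 months

Here r = 0.174 and m = 0.623, so r·m = 0.108.
ω = √0.108 = 0.329 per month, hence T = 2π/ω ≈ 19.1 months.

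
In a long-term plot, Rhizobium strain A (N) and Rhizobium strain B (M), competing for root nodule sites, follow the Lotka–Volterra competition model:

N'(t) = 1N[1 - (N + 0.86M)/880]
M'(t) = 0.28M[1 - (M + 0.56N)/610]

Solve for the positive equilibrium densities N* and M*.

Setting both brackets to zero gives the nullclines N + 0.86M = 880 and 0.56N + M = 610.
Substituting M = 610 - 0.56N into the first: N(1 - 0.86·0.56) = 880 - 0.86·610.
So N* = 355/0.518 = 686, and then M* = 610 - 0.56·686 = 226.

N* ≈ 686, M* ≈ 226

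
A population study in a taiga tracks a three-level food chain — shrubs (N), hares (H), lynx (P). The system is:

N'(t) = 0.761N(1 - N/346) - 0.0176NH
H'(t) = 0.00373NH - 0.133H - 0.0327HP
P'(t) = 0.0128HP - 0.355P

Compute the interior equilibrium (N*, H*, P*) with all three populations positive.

N* ≈ 124, H* ≈ 27.7, P* ≈ 10.1

From dP/dt = 0: 0.0128H* = 0.355, so H* = 27.7.
From dN/dt = 0: 0.761(1 - N*/346) = 0.0176·27.7, giving N* = 346·(1 - 0.641) = 124.
From dH/dt = 0: 0.00373·124 - 0.133 = 0.0327P*, so P* = 0.33/0.0327 = 10.1.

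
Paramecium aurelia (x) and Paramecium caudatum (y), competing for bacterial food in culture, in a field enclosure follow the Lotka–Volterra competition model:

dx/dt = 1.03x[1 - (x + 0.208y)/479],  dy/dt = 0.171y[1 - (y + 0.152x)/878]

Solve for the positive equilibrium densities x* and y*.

x* ≈ 306, y* ≈ 831

Setting both brackets to zero gives the nullclines x + 0.208y = 479 and 0.152x + y = 878.
Substituting y = 878 - 0.152x into the first: x(1 - 0.208·0.152) = 479 - 0.208·878.
So x* = 296/0.968 = 306, and then y* = 878 - 0.152·306 = 831.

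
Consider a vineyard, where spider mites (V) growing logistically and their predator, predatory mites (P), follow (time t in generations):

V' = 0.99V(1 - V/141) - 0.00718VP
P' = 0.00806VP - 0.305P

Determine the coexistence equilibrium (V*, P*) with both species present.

From dP/dt = 0 with P > 0: 0.00806V* = 0.305, so V* = 37.8.
Substitute into dV/dt = 0: 0.99(1 - 37.8/141) = 0.00718P*.
The bracket is 0.732, giving P* = 0.724/0.00718 = 101.

V* ≈ 37.8, P* ≈ 101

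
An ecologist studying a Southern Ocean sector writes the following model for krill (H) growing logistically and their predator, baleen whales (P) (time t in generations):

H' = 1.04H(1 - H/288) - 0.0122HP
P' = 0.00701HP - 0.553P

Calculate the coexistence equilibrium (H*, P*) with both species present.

From dP/dt = 0 with P > 0: 0.00701H* = 0.553, so H* = 78.9.
Substitute into dH/dt = 0: 1.04(1 - 78.9/288) = 0.0122P*.
The bracket is 0.726, giving P* = 0.755/0.0122 = 61.9.

H* ≈ 78.9, P* ≈ 61.9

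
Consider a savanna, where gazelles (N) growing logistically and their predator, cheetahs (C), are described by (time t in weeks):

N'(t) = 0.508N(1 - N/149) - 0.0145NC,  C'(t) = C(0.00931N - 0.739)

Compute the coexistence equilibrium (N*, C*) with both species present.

From dC/dt = 0 with C > 0: 0.00931N* = 0.739, so N* = 79.4.
Substitute into dN/dt = 0: 0.508(1 - 79.4/149) = 0.0145C*.
The bracket is 0.467, giving C* = 0.237/0.0145 = 16.4.

N* ≈ 79.4, C* ≈ 16.4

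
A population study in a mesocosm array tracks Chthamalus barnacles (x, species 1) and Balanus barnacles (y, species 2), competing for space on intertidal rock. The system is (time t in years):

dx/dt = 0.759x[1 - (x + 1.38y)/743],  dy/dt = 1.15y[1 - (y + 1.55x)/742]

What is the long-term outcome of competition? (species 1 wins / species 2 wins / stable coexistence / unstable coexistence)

unstable coexistence (outcome depends on initial conditions)

Compare the nullcline intercepts: K1/α12 = 743/1.38 = 538 < K2 = 742; K2/α21 = 742/1.55 = 479 < K1 = 743.
Since both are reversed, neither can invade when rare; the interior point is a saddle.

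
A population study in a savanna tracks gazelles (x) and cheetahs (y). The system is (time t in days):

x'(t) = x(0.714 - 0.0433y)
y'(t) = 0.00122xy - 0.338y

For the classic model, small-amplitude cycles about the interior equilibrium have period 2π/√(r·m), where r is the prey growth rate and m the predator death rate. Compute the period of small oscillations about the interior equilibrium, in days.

Here r = 0.714 and m = 0.338, so r·m = 0.241.
ω = √0.241 = 0.491 per day, hence T = 2π/ω ≈ 12.8 days.

T ≈ 12.8 days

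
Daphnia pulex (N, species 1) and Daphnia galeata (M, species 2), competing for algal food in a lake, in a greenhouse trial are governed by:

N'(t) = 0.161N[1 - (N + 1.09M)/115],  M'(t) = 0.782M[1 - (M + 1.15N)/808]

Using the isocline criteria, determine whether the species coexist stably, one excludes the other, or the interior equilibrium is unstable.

Compare the nullcline intercepts: K1/α12 = 115/1.09 = 106 < K2 = 808; K2/α21 = 808/1.15 = 703 > K1 = 115.
Since the inequalities point opposite ways, species 2 can invade but species 1 cannot.

species 2 excludes species 1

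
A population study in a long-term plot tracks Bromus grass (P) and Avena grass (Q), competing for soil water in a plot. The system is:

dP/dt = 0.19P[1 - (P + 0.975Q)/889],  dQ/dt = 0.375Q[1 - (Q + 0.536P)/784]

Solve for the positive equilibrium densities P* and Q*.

Setting both brackets to zero gives the nullclines P + 0.975Q = 889 and 0.536P + Q = 784.
Substituting Q = 784 - 0.536P into the first: P(1 - 0.975·0.536) = 889 - 0.975·784.
So P* = 125/0.477 = 261, and then Q* = 784 - 0.536·261 = 644.

P* ≈ 261, Q* ≈ 644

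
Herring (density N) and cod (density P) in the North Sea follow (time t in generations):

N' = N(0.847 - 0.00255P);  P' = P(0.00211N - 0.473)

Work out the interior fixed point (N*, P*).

Set dP/dt = 0 with P > 0: 0.00211N - 0.473 = 0, so N* = 0.473/0.00211 = 224.
Set dN/dt = 0 with N > 0: 0.847 - 0.00255P = 0, so P* = 0.847/0.00255 = 332.

N* ≈ 224, P* ≈ 332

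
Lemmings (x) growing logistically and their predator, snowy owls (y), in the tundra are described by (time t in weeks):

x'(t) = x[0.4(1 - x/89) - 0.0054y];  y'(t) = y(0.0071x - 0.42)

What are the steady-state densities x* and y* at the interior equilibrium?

x* ≈ 59.2, y* ≈ 24.8

From dy/dt = 0 with y > 0: 0.0071x* = 0.42, so x* = 59.2.
Substitute into dx/dt = 0: 0.4(1 - 59.2/89) = 0.0054y*.
The bracket is 0.335, giving y* = 0.134/0.0054 = 24.8.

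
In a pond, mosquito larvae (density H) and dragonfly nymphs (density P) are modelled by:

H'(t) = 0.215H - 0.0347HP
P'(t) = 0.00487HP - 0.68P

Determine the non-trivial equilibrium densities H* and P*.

Set dP/dt = 0 with P > 0: 0.00487H - 0.68 = 0, so H* = 0.68/0.00487 = 140.
Set dH/dt = 0 with H > 0: 0.215 - 0.0347P = 0, so P* = 0.215/0.0347 = 6.2.

H* ≈ 140, P* ≈ 6.2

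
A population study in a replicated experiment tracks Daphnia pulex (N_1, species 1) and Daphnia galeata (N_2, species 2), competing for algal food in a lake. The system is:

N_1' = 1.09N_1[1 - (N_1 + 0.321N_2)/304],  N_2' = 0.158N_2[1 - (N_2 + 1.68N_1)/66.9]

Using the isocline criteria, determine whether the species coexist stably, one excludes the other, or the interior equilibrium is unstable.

species 1 excludes species 2

Compare the nullcline intercepts: K1/α12 = 304/0.321 = 947 > K2 = 66.9; K2/α21 = 66.9/1.68 = 39.8 < K1 = 304.
Since the inequalities point opposite ways, species 1 can invade but species 2 cannot.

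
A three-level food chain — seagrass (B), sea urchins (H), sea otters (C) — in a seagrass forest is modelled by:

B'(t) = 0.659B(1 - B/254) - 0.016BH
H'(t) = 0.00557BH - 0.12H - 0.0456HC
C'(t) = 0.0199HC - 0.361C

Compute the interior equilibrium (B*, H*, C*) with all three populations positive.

From dC/dt = 0: 0.0199H* = 0.361, so H* = 18.1.
From dB/dt = 0: 0.659(1 - B*/254) = 0.016·18.1, giving B* = 254·(1 - 0.44) = 142.
From dH/dt = 0: 0.00557·142 - 0.12 = 0.0456C*, so C* = 0.672/0.0456 = 14.7.

B* ≈ 142, H* ≈ 18.1, C* ≈ 14.7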